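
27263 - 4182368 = -4155105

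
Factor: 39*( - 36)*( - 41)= 2^2*3^3*13^1*41^1 = 57564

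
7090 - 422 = 6668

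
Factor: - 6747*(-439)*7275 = 3^2 * 5^2 * 13^1 * 97^1* 173^1* 439^1=21548062575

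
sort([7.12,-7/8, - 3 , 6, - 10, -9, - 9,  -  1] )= [ - 10,-9,  -  9, - 3 , - 1, - 7/8,6, 7.12]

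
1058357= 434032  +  624325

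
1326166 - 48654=1277512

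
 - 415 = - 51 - 364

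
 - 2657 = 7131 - 9788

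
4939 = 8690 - 3751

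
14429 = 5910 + 8519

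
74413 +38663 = 113076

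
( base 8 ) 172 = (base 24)52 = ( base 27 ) 4e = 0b1111010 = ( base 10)122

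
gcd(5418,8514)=774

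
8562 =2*4281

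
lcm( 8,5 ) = 40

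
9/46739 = 9/46739 = 0.00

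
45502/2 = 22751= 22751.00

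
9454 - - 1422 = 10876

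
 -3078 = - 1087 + -1991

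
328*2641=866248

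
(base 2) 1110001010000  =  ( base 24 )ce0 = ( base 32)72g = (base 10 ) 7248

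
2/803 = 2/803=0.00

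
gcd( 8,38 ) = 2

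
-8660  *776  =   - 6720160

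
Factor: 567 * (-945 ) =-3^7*5^1*7^2 = -  535815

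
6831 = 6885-54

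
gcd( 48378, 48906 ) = 66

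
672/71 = 9 + 33/71 = 9.46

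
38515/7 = 5502  +  1/7=5502.14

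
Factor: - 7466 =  - 2^1*3733^1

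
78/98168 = 39/49084 = 0.00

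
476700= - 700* (-681 ) 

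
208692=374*558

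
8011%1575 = 136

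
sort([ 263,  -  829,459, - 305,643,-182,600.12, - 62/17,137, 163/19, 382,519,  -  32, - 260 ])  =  [ - 829,-305, - 260, - 182, - 32 ,- 62/17,163/19 , 137,263, 382,  459 , 519 , 600.12, 643]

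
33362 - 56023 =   -  22661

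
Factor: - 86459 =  - 31^1*2789^1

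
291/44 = 291/44 = 6.61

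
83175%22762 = 14889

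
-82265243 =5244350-87509593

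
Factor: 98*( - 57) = - 2^1 * 3^1*7^2*19^1 = - 5586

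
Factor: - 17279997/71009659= - 2468571/10144237 = -3^1*7^3*577^( - 1)*2399^1*17581^( - 1 ) 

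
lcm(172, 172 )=172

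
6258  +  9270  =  15528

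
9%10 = 9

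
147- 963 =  - 816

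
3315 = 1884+1431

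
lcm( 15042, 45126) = 45126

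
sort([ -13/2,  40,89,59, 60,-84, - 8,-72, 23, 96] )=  [ -84,-72,-8,-13/2, 23, 40, 59, 60,89, 96 ]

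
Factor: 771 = 3^1*257^1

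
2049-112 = 1937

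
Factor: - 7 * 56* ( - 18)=2^4*3^2*7^2  =  7056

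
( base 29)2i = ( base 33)2A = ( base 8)114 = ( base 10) 76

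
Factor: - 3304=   -  2^3*7^1 * 59^1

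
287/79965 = 287/79965 = 0.00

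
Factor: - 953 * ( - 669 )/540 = 212519/180 = 2^( - 2)* 3^( - 2)*5^( - 1)*223^1*953^1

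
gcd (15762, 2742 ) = 6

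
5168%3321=1847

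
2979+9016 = 11995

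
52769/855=61 + 614/855 = 61.72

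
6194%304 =114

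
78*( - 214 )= - 16692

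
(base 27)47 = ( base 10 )115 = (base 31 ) 3M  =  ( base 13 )8B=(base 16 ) 73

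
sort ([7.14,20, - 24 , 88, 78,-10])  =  [-24, - 10, 7.14,20,  78,88]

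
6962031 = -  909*( - 7659)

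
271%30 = 1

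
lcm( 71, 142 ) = 142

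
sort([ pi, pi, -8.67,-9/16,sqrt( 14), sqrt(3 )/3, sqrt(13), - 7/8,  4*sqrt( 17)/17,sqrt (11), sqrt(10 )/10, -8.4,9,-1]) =[-8.67,- 8.4,-1, - 7/8, - 9/16,sqrt ( 10)/10 , sqrt( 3 )/3,4*sqrt(17)/17,pi,pi,sqrt(11 ), sqrt ( 13 ), sqrt(14 ), 9 ] 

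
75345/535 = 15069/107 =140.83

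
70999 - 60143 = 10856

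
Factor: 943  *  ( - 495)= - 466785 = -3^2*5^1*11^1 * 23^1 * 41^1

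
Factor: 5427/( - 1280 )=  - 2^( - 8) * 3^4*5^ ( - 1)*67^1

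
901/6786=901/6786 = 0.13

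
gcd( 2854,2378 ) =2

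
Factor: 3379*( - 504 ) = -2^3*3^2  *  7^1*31^1*109^1 =- 1703016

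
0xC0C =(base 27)466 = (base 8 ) 6014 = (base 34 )2mo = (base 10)3084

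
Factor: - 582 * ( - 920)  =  2^4 * 3^1*5^1*23^1*97^1 = 535440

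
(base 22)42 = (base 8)132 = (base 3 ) 10100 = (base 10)90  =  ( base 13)6C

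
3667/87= 42 + 13/87  =  42.15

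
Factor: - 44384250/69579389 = -2^1*3^1*5^3 *11^( - 1 ) * 23^1* 31^1 * 83^1*173^( - 1)*36563^ ( - 1)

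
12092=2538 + 9554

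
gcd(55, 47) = 1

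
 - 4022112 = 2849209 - 6871321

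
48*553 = 26544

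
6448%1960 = 568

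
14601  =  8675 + 5926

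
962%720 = 242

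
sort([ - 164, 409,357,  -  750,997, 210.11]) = [ - 750, - 164,210.11, 357,409, 997]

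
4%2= 0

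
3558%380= 138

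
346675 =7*49525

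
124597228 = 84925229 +39671999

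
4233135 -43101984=  -  38868849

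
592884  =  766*774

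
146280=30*4876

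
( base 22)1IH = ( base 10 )897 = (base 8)1601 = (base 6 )4053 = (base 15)3EC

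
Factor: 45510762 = 2^1*3^1*11^2*62687^1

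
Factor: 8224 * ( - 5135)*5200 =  - 219597248000 = - 2^9* 5^3 * 13^2*79^1 *257^1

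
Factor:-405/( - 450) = 2^( - 1)*3^2*5^(-1) = 9/10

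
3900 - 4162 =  - 262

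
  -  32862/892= - 37 + 71/446 = - 36.84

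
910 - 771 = 139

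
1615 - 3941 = -2326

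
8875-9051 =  - 176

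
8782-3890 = 4892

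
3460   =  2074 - - 1386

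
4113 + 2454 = 6567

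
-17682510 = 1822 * ( - 9705 )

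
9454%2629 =1567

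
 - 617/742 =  - 617/742= - 0.83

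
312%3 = 0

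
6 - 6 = 0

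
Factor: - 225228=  - 2^2*3^1*137^2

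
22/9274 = 11/4637 = 0.00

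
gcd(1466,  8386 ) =2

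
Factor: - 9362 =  - 2^1*31^1*151^1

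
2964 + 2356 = 5320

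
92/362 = 46/181 = 0.25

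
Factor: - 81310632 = - 2^3*3^1 * 13^2*20047^1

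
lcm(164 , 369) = 1476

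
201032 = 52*3866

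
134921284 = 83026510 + 51894774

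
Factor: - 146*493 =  - 2^1*17^1 * 29^1*  73^1  =  - 71978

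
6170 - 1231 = 4939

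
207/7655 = 207/7655 =0.03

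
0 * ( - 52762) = 0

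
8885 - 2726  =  6159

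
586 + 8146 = 8732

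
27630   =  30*921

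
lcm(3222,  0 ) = 0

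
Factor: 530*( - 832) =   -  440960 =- 2^7 *5^1*13^1*53^1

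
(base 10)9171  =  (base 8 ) 21723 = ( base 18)1A59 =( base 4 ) 2033103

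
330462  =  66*5007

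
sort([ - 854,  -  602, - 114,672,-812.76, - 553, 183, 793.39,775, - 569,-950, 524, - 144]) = [ - 950, - 854,-812.76, -602, - 569, - 553, - 144,  -  114 , 183,524,672, 775, 793.39 ]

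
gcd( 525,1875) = 75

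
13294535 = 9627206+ 3667329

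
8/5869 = 8/5869 = 0.00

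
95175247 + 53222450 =148397697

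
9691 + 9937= 19628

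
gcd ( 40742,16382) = 2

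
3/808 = 3/808 = 0.00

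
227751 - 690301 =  - 462550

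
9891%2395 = 311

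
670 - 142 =528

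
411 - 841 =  - 430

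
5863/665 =8 + 543/665 = 8.82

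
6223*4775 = 29714825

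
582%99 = 87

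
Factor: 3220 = 2^2*5^1 * 7^1* 23^1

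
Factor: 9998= 2^1*4999^1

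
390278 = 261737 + 128541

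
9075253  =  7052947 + 2022306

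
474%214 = 46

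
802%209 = 175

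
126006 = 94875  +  31131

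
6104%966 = 308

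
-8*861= - 6888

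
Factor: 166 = 2^1*83^1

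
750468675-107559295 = 642909380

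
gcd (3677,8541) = 1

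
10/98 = 5/49 = 0.10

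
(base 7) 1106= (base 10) 398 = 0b110001110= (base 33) c2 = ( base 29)dl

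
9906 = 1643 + 8263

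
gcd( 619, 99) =1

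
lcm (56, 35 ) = 280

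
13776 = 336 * 41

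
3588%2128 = 1460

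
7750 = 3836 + 3914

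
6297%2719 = 859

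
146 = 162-16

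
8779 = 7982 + 797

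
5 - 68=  - 63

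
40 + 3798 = 3838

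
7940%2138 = 1526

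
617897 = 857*721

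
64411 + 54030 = 118441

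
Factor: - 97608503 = -107^1* 173^1*5273^1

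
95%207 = 95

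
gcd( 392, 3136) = 392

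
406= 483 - 77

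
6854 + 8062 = 14916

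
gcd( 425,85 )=85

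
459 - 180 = 279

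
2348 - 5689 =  - 3341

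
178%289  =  178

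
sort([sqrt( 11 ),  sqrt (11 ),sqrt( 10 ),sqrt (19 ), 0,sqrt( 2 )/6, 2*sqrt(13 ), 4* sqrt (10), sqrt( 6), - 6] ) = [ - 6, 0 , sqrt( 2) /6 , sqrt (6),sqrt( 10),  sqrt( 11 ),sqrt( 11), sqrt( 19),2*sqrt(13),4 * sqrt (10)] 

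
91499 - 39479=52020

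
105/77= 15/11= 1.36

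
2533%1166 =201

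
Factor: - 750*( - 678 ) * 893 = 454090500  =  2^2*3^2*5^3 * 19^1*47^1 * 113^1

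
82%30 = 22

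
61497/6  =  10249 + 1/2 = 10249.50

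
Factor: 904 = 2^3*113^1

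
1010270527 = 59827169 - - 950443358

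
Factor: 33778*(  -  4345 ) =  - 2^1*5^1 *11^1*79^1*16889^1= -146765410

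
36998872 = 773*47864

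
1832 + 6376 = 8208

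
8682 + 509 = 9191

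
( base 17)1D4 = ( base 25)KE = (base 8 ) 1002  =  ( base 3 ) 201001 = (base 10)514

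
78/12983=78/12983 =0.01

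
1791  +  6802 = 8593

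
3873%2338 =1535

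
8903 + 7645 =16548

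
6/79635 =2/26545 = 0.00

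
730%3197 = 730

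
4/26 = 2/13 = 0.15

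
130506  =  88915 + 41591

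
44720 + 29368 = 74088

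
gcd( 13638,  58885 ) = 1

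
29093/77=377 + 64/77 = 377.83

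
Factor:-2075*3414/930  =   - 236135/31=-5^1*31^(-1)*83^1*569^1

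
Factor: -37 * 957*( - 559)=3^1 *11^1*13^1 * 29^1*37^1 * 43^1 = 19793631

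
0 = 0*61568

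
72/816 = 3/34=0.09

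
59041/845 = 59041/845 = 69.87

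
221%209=12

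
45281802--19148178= 64429980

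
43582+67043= 110625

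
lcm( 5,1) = 5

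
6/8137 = 6/8137  =  0.00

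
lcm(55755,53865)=3178035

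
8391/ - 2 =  - 4196 + 1/2= -  4195.50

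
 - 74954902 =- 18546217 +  - 56408685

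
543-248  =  295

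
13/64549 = 13/64549 = 0.00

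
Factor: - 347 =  - 347^1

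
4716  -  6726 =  - 2010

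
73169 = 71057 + 2112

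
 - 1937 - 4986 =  - 6923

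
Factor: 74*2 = 2^2*37^1 = 148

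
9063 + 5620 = 14683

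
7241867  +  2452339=9694206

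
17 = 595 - 578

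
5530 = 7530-2000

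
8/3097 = 8/3097  =  0.00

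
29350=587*50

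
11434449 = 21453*533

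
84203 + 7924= 92127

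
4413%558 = 507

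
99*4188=414612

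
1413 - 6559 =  - 5146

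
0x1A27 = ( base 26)9nd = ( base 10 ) 6695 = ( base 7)25343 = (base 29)7RP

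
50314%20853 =8608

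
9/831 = 3/277 = 0.01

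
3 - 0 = 3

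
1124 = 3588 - 2464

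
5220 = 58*90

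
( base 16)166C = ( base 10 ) 5740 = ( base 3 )21212121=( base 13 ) 27c7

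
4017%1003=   5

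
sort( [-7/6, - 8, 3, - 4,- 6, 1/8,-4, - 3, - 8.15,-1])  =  [ - 8.15, - 8 , - 6, - 4, - 4, - 3, - 7/6,  -  1, 1/8,3] 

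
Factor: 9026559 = 3^4*111439^1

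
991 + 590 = 1581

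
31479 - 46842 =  - 15363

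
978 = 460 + 518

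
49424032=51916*952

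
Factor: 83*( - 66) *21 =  - 115038 = - 2^1  *  3^2 * 7^1 * 11^1 * 83^1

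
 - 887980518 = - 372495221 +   -  515485297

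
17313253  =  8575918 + 8737335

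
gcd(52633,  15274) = 7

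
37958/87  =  37958/87 = 436.30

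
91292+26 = 91318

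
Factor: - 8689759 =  - 13^1 * 521^1 * 1283^1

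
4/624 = 1/156 = 0.01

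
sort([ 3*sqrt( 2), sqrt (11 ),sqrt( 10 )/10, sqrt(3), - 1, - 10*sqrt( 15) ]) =[-10*sqrt( 15), - 1,sqrt( 10 ) /10,sqrt(3),sqrt(11 ),3*sqrt(2 ) ] 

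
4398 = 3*1466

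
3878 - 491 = 3387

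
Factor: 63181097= 7^1*337^1*26783^1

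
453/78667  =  453/78667 = 0.01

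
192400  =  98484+93916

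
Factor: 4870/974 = 5^1 = 5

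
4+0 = 4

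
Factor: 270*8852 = 2^3*3^3*5^1*2213^1 = 2390040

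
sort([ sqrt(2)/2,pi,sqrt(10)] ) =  [ sqrt( 2 )/2,pi, sqrt(10 ) ]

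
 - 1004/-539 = 1004/539 = 1.86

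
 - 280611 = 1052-281663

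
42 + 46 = 88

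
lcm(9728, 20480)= 389120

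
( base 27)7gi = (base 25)8m3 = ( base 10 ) 5553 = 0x15b1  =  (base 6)41413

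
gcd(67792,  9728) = 304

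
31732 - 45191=-13459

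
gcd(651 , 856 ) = 1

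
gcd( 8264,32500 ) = 4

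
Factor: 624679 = 11^1*109^1 *521^1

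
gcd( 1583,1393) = 1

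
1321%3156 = 1321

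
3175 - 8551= - 5376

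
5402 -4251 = 1151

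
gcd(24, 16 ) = 8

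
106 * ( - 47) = -4982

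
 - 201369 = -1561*129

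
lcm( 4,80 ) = 80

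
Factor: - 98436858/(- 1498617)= 32812286/499539 = 2^1 * 3^( - 1)*13^1 * 73^( - 1 ) * 2281^ ( - 1)*1262011^1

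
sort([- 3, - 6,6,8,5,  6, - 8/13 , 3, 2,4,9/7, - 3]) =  [ - 6, - 3, - 3 , - 8/13,9/7, 2, 3,4,5,6,6,8]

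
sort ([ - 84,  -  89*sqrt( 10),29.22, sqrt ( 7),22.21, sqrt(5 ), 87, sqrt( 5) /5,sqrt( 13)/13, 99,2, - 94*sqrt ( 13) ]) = [ - 94 * sqrt(13), - 89*sqrt( 10),  -  84,  sqrt( 13 ) /13 , sqrt( 5) /5, 2,sqrt(5), sqrt( 7), 22.21, 29.22, 87,99]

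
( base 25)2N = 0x49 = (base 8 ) 111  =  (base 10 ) 73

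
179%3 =2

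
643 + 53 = 696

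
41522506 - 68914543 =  - 27392037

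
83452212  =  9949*8388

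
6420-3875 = 2545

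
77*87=6699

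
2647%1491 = 1156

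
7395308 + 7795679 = 15190987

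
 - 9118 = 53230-62348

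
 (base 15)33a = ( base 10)730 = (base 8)1332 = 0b1011011010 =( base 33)M4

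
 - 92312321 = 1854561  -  94166882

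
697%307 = 83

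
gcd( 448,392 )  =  56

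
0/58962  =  0 = 0.00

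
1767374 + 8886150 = 10653524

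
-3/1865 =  -3/1865 = -0.00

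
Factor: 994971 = 3^1*61^1*5437^1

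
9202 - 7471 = 1731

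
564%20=4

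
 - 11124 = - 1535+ - 9589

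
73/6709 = 73/6709 = 0.01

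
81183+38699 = 119882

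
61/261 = 61/261 = 0.23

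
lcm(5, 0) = 0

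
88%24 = 16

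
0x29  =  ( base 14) 2d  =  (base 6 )105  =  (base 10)41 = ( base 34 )17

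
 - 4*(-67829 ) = 271316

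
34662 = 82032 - 47370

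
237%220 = 17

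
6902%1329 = 257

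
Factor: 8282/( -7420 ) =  - 2^( - 1)*5^( - 1) * 7^(-1)*41^1*53^(-1)*101^1 =- 4141/3710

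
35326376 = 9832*3593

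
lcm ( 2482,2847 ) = 96798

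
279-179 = 100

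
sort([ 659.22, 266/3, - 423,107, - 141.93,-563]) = [  -  563, - 423,  -  141.93, 266/3, 107, 659.22]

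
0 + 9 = 9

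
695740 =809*860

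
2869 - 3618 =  - 749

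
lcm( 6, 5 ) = 30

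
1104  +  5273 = 6377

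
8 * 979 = 7832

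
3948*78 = 307944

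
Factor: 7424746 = 2^1 * 7^1  *530339^1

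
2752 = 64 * 43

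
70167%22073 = 3948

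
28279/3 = 28279/3 = 9426.33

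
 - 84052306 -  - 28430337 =-55621969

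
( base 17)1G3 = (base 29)JD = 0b1000110100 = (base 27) ko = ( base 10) 564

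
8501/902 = 9 + 383/902 = 9.42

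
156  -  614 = -458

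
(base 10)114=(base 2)1110010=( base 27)46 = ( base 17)6c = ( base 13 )8A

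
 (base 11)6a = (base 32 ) 2c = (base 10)76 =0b1001100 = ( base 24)34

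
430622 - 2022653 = - 1592031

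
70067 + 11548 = 81615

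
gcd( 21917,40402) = 1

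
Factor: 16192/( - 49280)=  - 23/70= -  2^(-1)*5^( -1 )*7^( - 1 ) * 23^1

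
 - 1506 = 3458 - 4964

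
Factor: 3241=7^1*463^1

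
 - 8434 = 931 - 9365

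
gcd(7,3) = 1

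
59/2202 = 59/2202= 0.03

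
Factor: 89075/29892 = 2^( - 2)*3^( - 1 )*5^2*7^1 * 47^( - 1) * 53^(- 1)*509^1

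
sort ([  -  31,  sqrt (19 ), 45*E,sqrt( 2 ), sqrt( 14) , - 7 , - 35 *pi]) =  [ - 35*pi,-31,- 7, sqrt( 2),sqrt(14), sqrt( 19 ), 45*E] 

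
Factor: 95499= 3^6*131^1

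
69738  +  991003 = 1060741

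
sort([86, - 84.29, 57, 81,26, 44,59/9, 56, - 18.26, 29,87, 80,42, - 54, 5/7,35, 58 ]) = [  -  84.29, - 54, - 18.26,5/7,59/9 , 26,29, 35, 42,44,56, 57,58, 80, 81,86, 87 ]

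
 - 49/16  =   - 49/16= -3.06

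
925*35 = 32375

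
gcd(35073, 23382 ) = 11691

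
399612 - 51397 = 348215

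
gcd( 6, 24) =6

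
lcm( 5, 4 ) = 20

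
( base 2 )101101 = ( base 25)1k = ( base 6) 113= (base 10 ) 45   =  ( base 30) 1f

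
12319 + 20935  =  33254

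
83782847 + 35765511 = 119548358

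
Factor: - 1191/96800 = -2^( - 5 )*3^1 * 5^(-2)*11^ ( - 2 )*397^1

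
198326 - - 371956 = 570282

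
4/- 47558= - 1 + 23777/23779 = -0.00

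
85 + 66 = 151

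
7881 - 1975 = 5906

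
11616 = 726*16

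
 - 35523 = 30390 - 65913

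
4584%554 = 152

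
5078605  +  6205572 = 11284177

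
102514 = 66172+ 36342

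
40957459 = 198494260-157536801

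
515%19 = 2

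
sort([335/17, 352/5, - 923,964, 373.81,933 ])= [ - 923,335/17,352/5,373.81, 933,  964]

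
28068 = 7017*4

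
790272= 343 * 2304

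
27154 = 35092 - 7938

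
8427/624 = 2809/208 = 13.50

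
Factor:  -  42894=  - 2^1*3^2*2383^1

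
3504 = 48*73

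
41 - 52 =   -  11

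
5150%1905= 1340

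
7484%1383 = 569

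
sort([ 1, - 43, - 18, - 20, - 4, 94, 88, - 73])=[ - 73, - 43,-20, - 18,-4, 1, 88,94 ] 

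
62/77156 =31/38578 = 0.00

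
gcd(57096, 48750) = 78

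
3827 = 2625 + 1202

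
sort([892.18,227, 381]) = [ 227, 381,892.18 ]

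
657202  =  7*93886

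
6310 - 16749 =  - 10439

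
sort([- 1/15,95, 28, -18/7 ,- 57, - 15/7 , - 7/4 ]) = [-57,-18/7,-15/7, - 7/4,-1/15,  28,95]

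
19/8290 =19/8290 = 0.00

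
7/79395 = 7/79395  =  0.00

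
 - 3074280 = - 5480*561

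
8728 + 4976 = 13704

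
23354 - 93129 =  - 69775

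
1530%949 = 581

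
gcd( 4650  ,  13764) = 186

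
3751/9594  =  3751/9594   =  0.39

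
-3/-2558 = 3/2558 = 0.00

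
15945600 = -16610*( - 960)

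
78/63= 1 + 5/21 = 1.24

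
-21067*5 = -105335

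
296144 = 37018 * 8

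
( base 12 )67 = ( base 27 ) 2P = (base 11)72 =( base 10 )79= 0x4F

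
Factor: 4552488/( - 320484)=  - 379374/26707 =-  2^1*3^1*17^( - 1)*53^1* 1193^1*1571^(- 1 ) 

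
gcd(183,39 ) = 3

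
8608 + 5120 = 13728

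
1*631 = 631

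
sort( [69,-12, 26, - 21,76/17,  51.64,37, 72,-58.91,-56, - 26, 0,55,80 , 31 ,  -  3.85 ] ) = [ - 58.91, - 56, - 26,-21,-12,-3.85, 0, 76/17,26,  31,37,51.64,  55,69,  72 , 80] 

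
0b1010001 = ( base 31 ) 2j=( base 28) 2p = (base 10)81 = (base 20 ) 41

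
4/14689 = 4/14689 =0.00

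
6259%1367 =791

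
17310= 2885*6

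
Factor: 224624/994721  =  2^4*7^( - 1)*13^(-1)*17^( - 1 )*101^1*139^1*643^(  -  1) 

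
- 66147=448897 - 515044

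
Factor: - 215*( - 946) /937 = 2^1* 5^1 * 11^1*43^2 * 937^ ( - 1 ) = 203390/937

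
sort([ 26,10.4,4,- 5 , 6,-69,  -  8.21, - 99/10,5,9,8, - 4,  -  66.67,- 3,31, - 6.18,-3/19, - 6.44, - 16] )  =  [-69, - 66.67, - 16 ,-99/10 , - 8.21,-6.44, - 6.18,-5, - 4 ,-3, - 3/19,4,5,6,8, 9,  10.4,26,31 ]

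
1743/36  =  581/12 = 48.42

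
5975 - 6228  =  - 253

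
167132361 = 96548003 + 70584358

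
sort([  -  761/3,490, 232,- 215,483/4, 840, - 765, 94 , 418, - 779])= [ - 779, - 765, - 761/3 , - 215,94,483/4,232,418, 490, 840 ] 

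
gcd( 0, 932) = 932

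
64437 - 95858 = -31421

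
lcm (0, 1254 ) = 0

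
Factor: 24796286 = 2^1 * 2683^1*4621^1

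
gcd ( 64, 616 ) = 8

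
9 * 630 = 5670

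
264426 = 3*88142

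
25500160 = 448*56920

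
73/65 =1 + 8/65  =  1.12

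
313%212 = 101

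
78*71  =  5538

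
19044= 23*828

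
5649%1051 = 394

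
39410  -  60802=-21392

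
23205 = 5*4641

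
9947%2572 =2231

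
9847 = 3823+6024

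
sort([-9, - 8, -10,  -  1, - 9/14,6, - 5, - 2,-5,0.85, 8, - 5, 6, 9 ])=[ - 10, - 9, - 8, - 5, - 5, - 5,-2, - 1,  -  9/14, 0.85, 6,6, 8 , 9 ] 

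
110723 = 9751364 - 9640641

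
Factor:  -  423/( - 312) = 141/104 = 2^ ( - 3 )*3^1*13^( - 1)*47^1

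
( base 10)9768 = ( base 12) 57A0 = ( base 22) K40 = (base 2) 10011000101000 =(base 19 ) 1812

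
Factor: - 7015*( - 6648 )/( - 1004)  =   - 2^1*3^1*5^1*23^1 * 61^1*251^( - 1) * 277^1 = - 11658930/251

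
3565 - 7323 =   -  3758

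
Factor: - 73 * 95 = -5^1*19^1*73^1 = -6935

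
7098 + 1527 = 8625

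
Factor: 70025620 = 2^2*5^1*7^1*197^1*2539^1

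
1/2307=1/2307 = 0.00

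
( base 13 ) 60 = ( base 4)1032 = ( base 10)78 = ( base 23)39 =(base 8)116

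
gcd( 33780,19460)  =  20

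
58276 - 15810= 42466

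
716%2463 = 716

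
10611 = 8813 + 1798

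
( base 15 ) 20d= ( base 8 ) 717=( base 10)463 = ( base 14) 251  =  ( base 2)111001111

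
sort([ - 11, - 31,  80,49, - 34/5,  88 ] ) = [-31,-11, - 34/5,  49,80, 88] 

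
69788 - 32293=37495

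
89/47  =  89/47 = 1.89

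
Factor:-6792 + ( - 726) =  - 2^1*3^1*7^1 * 179^1  =  - 7518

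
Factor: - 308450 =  - 2^1*5^2 * 31^1*199^1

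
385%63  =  7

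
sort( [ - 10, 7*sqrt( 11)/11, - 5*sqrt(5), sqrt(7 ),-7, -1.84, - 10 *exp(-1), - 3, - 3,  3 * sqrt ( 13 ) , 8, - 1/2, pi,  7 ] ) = [ -5*sqrt(5),-10,-7, - 10*exp( - 1), - 3,-3, - 1.84,-1/2, 7*sqrt(11)/11, sqrt( 7 ), pi,  7, 8,3*sqrt (13) ]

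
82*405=33210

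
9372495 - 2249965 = 7122530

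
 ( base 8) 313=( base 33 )65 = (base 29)70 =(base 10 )203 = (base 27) 7E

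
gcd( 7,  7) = 7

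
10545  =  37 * 285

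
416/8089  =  416/8089 = 0.05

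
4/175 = 4/175 = 0.02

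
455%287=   168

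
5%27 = 5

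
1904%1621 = 283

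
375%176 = 23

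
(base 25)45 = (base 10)105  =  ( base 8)151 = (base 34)33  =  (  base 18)5f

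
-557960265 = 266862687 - 824822952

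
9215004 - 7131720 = 2083284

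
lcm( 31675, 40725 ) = 285075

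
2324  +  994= 3318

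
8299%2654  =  337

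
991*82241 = 81500831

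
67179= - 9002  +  76181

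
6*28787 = 172722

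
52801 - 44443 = 8358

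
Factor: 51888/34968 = 2^1*23^1*31^( -1 ) = 46/31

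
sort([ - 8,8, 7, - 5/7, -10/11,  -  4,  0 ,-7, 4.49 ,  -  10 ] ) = [-10, - 8, - 7, - 4,  -  10/11, - 5/7,0,4.49, 7,8]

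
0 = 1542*0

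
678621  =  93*7297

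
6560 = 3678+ 2882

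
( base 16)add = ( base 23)55L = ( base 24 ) 4jl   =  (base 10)2781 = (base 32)2mt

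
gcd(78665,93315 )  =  5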